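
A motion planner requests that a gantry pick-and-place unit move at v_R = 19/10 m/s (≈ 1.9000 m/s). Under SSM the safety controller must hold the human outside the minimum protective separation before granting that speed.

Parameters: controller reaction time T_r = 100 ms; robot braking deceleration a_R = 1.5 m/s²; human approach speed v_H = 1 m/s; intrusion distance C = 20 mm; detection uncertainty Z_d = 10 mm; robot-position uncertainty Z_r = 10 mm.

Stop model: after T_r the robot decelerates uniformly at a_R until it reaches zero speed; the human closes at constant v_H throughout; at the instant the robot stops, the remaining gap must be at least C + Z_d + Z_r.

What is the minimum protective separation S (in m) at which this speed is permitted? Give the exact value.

T_s = v_R/a_R = (19/10)/(3/2) = 1.2667 s
robot in T_r: 1.9000·0.1000 = 0.1900 m
braking distance = 1.9000²/(2·1.5000) = 1.2033 m
person approaches 1.0000·(0.1000+1.2667) = 1.3667 m
margins: 0.0200+0.0100+0.0100 = 0.0400 m
S_min ≈ 0.1900+1.2033+1.3667+0.0400  ⇒  S_min = 14/5 m

S_min = 14/5 m = 2.8000 m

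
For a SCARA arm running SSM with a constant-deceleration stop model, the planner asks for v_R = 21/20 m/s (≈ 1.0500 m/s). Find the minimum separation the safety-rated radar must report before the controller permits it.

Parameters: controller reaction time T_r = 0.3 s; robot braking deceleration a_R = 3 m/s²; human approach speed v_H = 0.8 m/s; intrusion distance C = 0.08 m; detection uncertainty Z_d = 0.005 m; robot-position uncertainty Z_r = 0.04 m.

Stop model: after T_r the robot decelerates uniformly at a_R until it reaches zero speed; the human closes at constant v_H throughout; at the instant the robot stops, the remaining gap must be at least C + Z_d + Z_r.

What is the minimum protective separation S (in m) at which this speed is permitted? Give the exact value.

S_min = 183/160 m = 1.1438 m

braking lasts T_s = (21/20)/3 = 0.3500 s
reaction-phase robot travel = 1.0500·0.3000 = 0.3150 m
robot under decel: 1.0500²/(2·3.0000) = 0.1837 m
human over T_r+T_s: 0.8000·(0.3000+0.3500) = 0.5200 m
residual clearance needed = 0.0800+0.0050+0.0400 = 0.1250 m
S_min ≈ 0.3150+0.1837+0.5200+0.1250  ⇒  S_min = 183/160 m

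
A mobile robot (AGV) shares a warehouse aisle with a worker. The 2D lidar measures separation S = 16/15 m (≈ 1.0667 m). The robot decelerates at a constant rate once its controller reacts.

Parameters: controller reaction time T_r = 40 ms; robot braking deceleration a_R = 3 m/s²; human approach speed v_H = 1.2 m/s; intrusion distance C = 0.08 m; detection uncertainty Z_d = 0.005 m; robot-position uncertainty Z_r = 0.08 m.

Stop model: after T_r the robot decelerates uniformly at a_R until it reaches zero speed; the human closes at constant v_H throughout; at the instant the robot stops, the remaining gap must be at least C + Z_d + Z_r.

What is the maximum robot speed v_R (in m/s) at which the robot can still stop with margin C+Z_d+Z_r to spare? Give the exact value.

v_R_max = 13/10 m/s = 1.3000 m/s

collect terms ⇒ (1/6)·v_R² + (11/25)·v_R + (-2561/3000) = 0
  disc = (11/25)² − 4·(1/6)·(-2561/3000) = 17161/22500 ; √disc = 131/150
  v_R = (−(11/25) + 131/150) / (2·(1/6)) = 13/10 m/s
check:
T_s = v_R/a_R = (13/10)/3 = 0.4333 s
robot in T_r: 1.3000·0.0400 = 0.0520 m
braking distance = 1.3000²/(2·3.0000) = 0.2817 m
human over T_r+T_s: 1.2000·(0.0400+0.4333) = 0.5680 m
residual clearance needed = 0.0800+0.0050+0.0800 = 0.1650 m
sum ≈ 0.0520+0.2817+0.5680+0.1650 ≈ 1.0667 m = S ✓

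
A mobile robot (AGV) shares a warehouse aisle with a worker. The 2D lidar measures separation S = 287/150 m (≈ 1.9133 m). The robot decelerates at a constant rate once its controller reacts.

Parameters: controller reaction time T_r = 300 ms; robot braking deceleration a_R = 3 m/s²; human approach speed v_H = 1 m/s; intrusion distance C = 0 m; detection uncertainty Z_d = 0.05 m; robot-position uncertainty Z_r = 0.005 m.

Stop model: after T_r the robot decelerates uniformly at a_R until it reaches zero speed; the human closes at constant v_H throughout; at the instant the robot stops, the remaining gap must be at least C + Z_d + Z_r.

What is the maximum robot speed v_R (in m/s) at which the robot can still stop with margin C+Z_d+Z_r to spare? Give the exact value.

quadratic (1/6)·v² + (19/30)·v + (-187/120) = 0
  disc = (19/30)² − 4·(1/6)·(-187/120) = 36/25 ; √disc = 6/5
  v_R = (−(19/30) + 6/5) / (2·(1/6)) = 17/10 m/s
check:
braking lasts T_s = (17/10)/3 = 0.5667 s
robot in T_r: 1.7000·0.3000 = 0.5100 m
braking distance = 1.7000²/(2·3.0000) = 0.4817 m
person approaches 1.0000·(0.3000+0.5667) = 0.8667 m
C+Z_d+Z_r = 0.0000+0.0500+0.0050 = 0.0550 m
sum ≈ 0.5100+0.4817+0.8667+0.0550 ≈ 1.9133 m = S ✓

v_R_max = 17/10 m/s = 1.7000 m/s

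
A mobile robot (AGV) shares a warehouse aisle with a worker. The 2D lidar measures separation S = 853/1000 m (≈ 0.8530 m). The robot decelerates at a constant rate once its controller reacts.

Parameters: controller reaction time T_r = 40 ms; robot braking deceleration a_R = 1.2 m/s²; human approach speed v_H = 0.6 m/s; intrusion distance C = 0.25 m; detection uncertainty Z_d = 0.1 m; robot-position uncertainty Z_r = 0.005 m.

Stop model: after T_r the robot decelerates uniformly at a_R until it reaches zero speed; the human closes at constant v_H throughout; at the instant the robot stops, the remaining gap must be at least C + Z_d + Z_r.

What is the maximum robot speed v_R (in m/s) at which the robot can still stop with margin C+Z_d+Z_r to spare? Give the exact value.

quadratic (5/12)·v² + (27/50)·v + (-237/500) = 0
  disc = (27/50)² − 4·(5/12)·(-237/500) = 676/625 ; √disc = 26/25
  v_R = (−(27/50) + 26/25) / (2·(5/12)) = 3/5 m/s
check:
braking lasts T_s = (3/5)/(6/5) = 0.5000 s
reaction-phase robot travel = 0.6000·0.0400 = 0.0240 m
braking distance = 0.6000²/(2·1.2000) = 0.1500 m
person approaches 0.6000·(0.0400+0.5000) = 0.3240 m
margins: 0.2500+0.1000+0.0050 = 0.3550 m
sum ≈ 0.0240+0.1500+0.3240+0.3550 ≈ 0.8530 m = S ✓

v_R_max = 3/5 m/s = 0.6000 m/s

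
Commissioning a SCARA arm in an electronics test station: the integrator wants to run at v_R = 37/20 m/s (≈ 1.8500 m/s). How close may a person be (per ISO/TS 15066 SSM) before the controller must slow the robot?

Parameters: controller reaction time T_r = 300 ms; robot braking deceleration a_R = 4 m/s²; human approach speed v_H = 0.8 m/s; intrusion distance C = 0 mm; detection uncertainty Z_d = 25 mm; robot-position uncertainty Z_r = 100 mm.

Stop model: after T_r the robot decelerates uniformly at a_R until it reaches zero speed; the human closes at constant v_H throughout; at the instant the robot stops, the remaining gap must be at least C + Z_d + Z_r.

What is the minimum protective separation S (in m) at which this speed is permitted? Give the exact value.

T_s = v_R/a_R = (37/20)/4 = 0.4625 s
robot covers v_R·T_r = 1.8500·0.3000 = 0.5550 m before braking
braking distance = 1.8500²/(2·4.0000) = 0.4278 m
person approaches 0.8000·(0.3000+0.4625) = 0.6100 m
C+Z_d+Z_r = 0.0000+0.0250+0.1000 = 0.1250 m
S_min ≈ 0.5550+0.4278+0.6100+0.1250  ⇒  S_min = 5497/3200 m

S_min = 5497/3200 m = 1.7178 m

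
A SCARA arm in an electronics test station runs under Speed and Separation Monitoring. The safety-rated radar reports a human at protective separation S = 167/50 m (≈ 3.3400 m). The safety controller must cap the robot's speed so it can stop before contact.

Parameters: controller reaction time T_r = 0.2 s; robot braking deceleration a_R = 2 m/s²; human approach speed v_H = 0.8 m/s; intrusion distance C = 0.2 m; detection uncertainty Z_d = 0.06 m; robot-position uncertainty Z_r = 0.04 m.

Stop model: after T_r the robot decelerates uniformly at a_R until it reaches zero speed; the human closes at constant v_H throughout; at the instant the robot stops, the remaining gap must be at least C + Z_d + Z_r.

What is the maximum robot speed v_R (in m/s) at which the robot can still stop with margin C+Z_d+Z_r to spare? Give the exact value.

collect terms ⇒ (1/4)·v_R² + (3/5)·v_R + (-72/25) = 0
  disc = (3/5)² − 4·(1/4)·(-72/25) = 81/25 ; √disc = 9/5
  v_R = (−(3/5) + 9/5) / (2·(1/4)) = 12/5 m/s
check:
stop time T_s = (12/5)/2 = 1.2000 s
robot covers v_R·T_r = 2.4000·0.2000 = 0.4800 m before braking
braking distance = 2.4000²/(2·2.0000) = 1.4400 m
person approaches 0.8000·(0.2000+1.2000) = 1.1200 m
margins: 0.2000+0.0600+0.0400 = 0.3000 m
sum ≈ 0.4800+1.4400+1.1200+0.3000 ≈ 3.3400 m = S ✓

v_R_max = 12/5 m/s = 2.4000 m/s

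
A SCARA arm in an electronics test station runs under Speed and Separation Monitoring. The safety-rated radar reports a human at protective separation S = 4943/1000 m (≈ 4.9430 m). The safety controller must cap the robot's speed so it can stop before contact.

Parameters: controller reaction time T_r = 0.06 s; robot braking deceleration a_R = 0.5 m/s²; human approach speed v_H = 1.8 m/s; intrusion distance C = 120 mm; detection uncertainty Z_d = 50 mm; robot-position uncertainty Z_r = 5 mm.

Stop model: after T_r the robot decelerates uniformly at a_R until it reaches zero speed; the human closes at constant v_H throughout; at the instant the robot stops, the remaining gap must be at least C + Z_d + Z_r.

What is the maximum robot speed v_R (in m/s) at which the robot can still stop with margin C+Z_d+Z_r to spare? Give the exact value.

quadratic (1)·v² + (183/50)·v + (-233/50) = 0
  disc = (183/50)² − 4·(1)·(-233/50) = 80089/2500 ; √disc = 283/50
  v_R = (−(183/50) + 283/50) / (2·(1)) = 1 m/s
check:
braking lasts T_s = 1/(1/2) = 2.0000 s
robot in T_r: 1.0000·0.0600 = 0.0600 m
robot under decel: 1.0000²/(2·0.5000) = 1.0000 m
human over T_r+T_s: 1.8000·(0.0600+2.0000) = 3.7080 m
C+Z_d+Z_r = 0.1200+0.0500+0.0050 = 0.1750 m
sum ≈ 0.0600+1.0000+3.7080+0.1750 ≈ 4.9430 m = S ✓

v_R_max = 1 m/s = 1.0000 m/s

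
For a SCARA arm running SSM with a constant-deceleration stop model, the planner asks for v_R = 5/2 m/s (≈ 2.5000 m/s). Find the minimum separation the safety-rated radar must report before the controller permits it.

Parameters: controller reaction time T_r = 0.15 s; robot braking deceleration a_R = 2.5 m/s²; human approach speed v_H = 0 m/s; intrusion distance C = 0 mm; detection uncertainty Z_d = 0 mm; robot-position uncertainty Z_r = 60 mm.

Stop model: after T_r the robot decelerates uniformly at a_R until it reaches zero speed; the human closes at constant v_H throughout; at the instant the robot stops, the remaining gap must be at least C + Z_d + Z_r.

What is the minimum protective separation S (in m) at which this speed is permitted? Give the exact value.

stop time T_s = (5/2)/(5/2) = 1.0000 s
robot covers v_R·T_r = 2.5000·0.1500 = 0.3750 m before braking
braking distance = 2.5000²/(2·2.5000) = 1.2500 m
human over T_r+T_s: 0.0000·(0.1500+1.0000) = 0.0000 m
margins: 0.0000+0.0000+0.0600 = 0.0600 m
S_min ≈ 0.3750+1.2500+0.0000+0.0600  ⇒  S_min = 337/200 m

S_min = 337/200 m = 1.6850 m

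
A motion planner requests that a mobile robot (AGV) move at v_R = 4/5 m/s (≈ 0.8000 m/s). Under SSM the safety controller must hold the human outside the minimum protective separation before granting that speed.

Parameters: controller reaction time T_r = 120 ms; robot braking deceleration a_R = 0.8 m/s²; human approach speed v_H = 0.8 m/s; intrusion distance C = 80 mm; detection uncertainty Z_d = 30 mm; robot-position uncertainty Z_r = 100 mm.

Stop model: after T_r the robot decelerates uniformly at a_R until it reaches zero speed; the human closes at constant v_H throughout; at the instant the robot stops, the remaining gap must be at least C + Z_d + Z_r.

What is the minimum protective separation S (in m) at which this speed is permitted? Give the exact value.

braking lasts T_s = (4/5)/(4/5) = 1.0000 s
reaction-phase robot travel = 0.8000·0.1200 = 0.0960 m
robot covers 0.8000·1.0000 − ½·0.8000·1.0000² = 0.4000 m while stopping
human closes 0.8000·1.1200 = 0.8960 m
residual clearance needed = 0.0800+0.0300+0.1000 = 0.2100 m
S_min ≈ 0.0960+0.4000+0.8960+0.2100  ⇒  S_min = 801/500 m

S_min = 801/500 m = 1.6020 m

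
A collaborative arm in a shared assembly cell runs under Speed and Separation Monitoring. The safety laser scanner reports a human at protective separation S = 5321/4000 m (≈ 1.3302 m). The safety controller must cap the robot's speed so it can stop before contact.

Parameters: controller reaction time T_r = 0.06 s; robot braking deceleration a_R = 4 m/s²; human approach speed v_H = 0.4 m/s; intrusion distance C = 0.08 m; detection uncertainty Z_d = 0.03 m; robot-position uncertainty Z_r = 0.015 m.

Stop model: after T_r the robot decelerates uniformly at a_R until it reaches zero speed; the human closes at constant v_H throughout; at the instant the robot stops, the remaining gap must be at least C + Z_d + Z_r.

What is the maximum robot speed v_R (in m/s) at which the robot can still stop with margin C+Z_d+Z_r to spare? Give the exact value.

quadratic (1/8)·v² + (4/25)·v + (-189/160) = 0
  disc = (4/25)² − 4·(1/8)·(-189/160) = 24649/40000 ; √disc = 157/200
  v_R = (−(4/25) + 157/200) / (2·(1/8)) = 5/2 m/s
check:
stop time T_s = (5/2)/4 = 0.6250 s
robot covers v_R·T_r = 2.5000·0.0600 = 0.1500 m before braking
robot under decel: 2.5000²/(2·4.0000) = 0.7812 m
human closes 0.4000·0.6850 = 0.2740 m
margins: 0.0800+0.0300+0.0150 = 0.1250 m
sum ≈ 0.1500+0.7812+0.2740+0.1250 ≈ 1.3302 m = S ✓

v_R_max = 5/2 m/s = 2.5000 m/s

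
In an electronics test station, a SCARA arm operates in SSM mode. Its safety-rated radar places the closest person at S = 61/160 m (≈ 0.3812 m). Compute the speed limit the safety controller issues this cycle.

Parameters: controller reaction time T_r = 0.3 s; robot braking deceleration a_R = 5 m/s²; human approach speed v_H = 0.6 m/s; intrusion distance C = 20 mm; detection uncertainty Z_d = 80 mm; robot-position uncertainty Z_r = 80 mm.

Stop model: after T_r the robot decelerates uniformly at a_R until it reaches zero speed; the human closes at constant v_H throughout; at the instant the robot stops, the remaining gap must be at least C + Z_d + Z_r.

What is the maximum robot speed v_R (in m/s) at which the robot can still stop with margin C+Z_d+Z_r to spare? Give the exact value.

v_R_max = 1/20 m/s = 0.0500 m/s

at the boundary: (1/10)·v² + (21/50)·v + (-17/800) = 0
  disc = (21/50)² − 4·(1/10)·(-17/800) = 1849/10000 ; √disc = 43/100
  v_R = (−(21/50) + 43/100) / (2·(1/10)) = 1/20 m/s
check:
braking lasts T_s = (1/20)/5 = 0.0100 s
robot in T_r: 0.0500·0.3000 = 0.0150 m
robot covers 0.0500·0.0100 − ½·5.0000·0.0100² = 0.0003 m while stopping
person approaches 0.6000·(0.3000+0.0100) = 0.1860 m
C+Z_d+Z_r = 0.0200+0.0800+0.0800 = 0.1800 m
sum ≈ 0.0150+0.0003+0.1860+0.1800 ≈ 0.3812 m = S ✓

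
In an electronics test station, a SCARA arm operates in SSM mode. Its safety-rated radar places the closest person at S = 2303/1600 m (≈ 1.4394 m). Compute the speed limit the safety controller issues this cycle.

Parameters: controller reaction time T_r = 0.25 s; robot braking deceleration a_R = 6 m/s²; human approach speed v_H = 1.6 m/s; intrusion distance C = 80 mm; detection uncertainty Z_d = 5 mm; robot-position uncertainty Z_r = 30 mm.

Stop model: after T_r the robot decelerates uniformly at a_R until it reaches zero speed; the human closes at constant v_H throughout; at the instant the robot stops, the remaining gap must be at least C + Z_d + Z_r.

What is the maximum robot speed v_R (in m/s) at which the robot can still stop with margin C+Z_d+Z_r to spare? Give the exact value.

at the boundary: (1/12)·v² + (31/60)·v + (-1479/1600) = 0
  disc = (31/60)² − 4·(1/12)·(-1479/1600) = 8281/14400 ; √disc = 91/120
  v_R = (−(31/60) + 91/120) / (2·(1/12)) = 29/20 m/s
check:
stop time T_s = (29/20)/6 = 0.2417 s
robot covers v_R·T_r = 1.4500·0.2500 = 0.3625 m before braking
robot covers 1.4500·0.2417 − ½·6.0000·0.2417² = 0.1752 m while stopping
human closes 1.6000·0.4917 = 0.7867 m
margins: 0.0800+0.0050+0.0300 = 0.1150 m
sum ≈ 0.3625+0.1752+0.7867+0.1150 ≈ 1.4394 m = S ✓

v_R_max = 29/20 m/s = 1.4500 m/s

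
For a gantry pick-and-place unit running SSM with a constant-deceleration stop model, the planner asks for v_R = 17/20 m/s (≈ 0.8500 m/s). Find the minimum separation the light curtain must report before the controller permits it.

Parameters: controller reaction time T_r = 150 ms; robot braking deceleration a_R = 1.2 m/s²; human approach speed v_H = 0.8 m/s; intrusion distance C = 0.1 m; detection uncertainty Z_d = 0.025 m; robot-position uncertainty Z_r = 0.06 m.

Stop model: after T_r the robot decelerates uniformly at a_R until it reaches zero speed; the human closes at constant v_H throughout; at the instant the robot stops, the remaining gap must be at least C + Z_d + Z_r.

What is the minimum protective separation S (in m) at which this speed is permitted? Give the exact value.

T_s = v_R/a_R = (17/20)/(6/5) = 0.7083 s
robot in T_r: 0.8500·0.1500 = 0.1275 m
robot under decel: 0.8500²/(2·1.2000) = 0.3010 m
human closes 0.8000·0.8583 = 0.6867 m
margins: 0.1000+0.0250+0.0600 = 0.1850 m
S_min ≈ 0.1275+0.3010+0.6867+0.1850  ⇒  S_min = 6241/4800 m

S_min = 6241/4800 m = 1.3002 m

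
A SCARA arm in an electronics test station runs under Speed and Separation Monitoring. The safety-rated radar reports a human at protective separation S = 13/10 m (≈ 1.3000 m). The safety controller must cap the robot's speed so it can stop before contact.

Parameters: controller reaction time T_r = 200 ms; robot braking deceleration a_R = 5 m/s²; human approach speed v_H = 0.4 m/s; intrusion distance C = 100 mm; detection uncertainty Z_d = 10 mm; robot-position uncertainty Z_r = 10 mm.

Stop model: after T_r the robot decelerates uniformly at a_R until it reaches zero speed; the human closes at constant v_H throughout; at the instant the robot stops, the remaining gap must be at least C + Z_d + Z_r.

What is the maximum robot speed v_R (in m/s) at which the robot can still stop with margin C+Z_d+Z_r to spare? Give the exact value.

v_R_max = 11/5 m/s = 2.2000 m/s

at the boundary: (1/10)·v² + (7/25)·v + (-11/10) = 0
  disc = (7/25)² − 4·(1/10)·(-11/10) = 324/625 ; √disc = 18/25
  v_R = (−(7/25) + 18/25) / (2·(1/10)) = 11/5 m/s
check:
T_s = v_R/a_R = (11/5)/5 = 0.4400 s
robot covers v_R·T_r = 2.2000·0.2000 = 0.4400 m before braking
robot covers 2.2000·0.4400 − ½·5.0000·0.4400² = 0.4840 m while stopping
human over T_r+T_s: 0.4000·(0.2000+0.4400) = 0.2560 m
margins: 0.1000+0.0100+0.0100 = 0.1200 m
sum ≈ 0.4400+0.4840+0.2560+0.1200 ≈ 1.3000 m = S ✓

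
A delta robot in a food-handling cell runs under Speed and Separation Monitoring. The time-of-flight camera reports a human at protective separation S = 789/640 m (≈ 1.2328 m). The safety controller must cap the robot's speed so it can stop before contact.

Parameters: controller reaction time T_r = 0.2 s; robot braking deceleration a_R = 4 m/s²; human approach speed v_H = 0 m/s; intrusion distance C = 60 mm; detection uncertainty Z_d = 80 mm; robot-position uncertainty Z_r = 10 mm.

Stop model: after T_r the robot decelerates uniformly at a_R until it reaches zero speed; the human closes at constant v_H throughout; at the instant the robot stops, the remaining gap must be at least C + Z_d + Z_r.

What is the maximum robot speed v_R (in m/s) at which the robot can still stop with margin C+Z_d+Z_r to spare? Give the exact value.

quadratic (1/8)·v² + (1/5)·v + (-693/640) = 0
  disc = (1/5)² − 4·(1/8)·(-693/640) = 3721/6400 ; √disc = 61/80
  v_R = (−(1/5) + 61/80) / (2·(1/8)) = 9/4 m/s
check:
stop time T_s = (9/4)/4 = 0.5625 s
reaction-phase robot travel = 2.2500·0.2000 = 0.4500 m
robot covers 2.2500·0.5625 − ½·4.0000·0.5625² = 0.6328 m while stopping
human over T_r+T_s: 0.0000·(0.2000+0.5625) = 0.0000 m
residual clearance needed = 0.0600+0.0800+0.0100 = 0.1500 m
sum ≈ 0.4500+0.6328+0.0000+0.1500 ≈ 1.2328 m = S ✓

v_R_max = 9/4 m/s = 2.2500 m/s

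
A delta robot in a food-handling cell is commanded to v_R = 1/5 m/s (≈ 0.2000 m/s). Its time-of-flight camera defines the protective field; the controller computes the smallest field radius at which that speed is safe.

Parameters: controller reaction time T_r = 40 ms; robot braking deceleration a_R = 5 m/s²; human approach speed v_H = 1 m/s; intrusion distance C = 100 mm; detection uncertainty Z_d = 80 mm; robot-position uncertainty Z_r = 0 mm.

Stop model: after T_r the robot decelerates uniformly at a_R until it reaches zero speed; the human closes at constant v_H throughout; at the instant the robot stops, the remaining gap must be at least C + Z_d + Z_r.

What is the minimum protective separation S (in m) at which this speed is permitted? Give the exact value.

S_min = 34/125 m = 0.2720 m

stop time T_s = (1/5)/5 = 0.0400 s
reaction-phase robot travel = 0.2000·0.0400 = 0.0080 m
robot under decel: 0.2000²/(2·5.0000) = 0.0040 m
human closes 1.0000·0.0800 = 0.0800 m
C+Z_d+Z_r = 0.1000+0.0800+0.0000 = 0.1800 m
S_min ≈ 0.0080+0.0040+0.0800+0.1800  ⇒  S_min = 34/125 m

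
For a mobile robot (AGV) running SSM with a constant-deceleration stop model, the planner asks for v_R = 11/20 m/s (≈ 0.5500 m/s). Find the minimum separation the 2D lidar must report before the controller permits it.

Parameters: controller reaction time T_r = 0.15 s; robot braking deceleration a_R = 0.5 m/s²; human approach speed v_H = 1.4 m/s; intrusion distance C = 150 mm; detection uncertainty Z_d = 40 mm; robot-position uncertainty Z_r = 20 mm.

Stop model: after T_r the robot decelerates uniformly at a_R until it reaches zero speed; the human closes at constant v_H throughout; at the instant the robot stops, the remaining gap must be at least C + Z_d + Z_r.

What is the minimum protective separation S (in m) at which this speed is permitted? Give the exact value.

T_s = v_R/a_R = (11/20)/(1/2) = 1.1000 s
reaction-phase robot travel = 0.5500·0.1500 = 0.0825 m
robot under decel: 0.5500²/(2·0.5000) = 0.3025 m
human closes 1.4000·1.2500 = 1.7500 m
residual clearance needed = 0.1500+0.0400+0.0200 = 0.2100 m
S_min ≈ 0.0825+0.3025+1.7500+0.2100  ⇒  S_min = 469/200 m

S_min = 469/200 m = 2.3450 m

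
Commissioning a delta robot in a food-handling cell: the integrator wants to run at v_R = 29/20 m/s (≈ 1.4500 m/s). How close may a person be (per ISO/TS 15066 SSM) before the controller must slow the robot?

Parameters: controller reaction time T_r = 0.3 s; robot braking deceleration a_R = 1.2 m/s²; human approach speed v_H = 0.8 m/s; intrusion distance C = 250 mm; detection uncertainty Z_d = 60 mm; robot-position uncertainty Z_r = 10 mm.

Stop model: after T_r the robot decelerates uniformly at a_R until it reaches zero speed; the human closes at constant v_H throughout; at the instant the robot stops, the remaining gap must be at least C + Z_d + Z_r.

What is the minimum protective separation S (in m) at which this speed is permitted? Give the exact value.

S_min = 13621/4800 m = 2.8377 m

braking lasts T_s = (29/20)/(6/5) = 1.2083 s
robot covers v_R·T_r = 1.4500·0.3000 = 0.4350 m before braking
robot under decel: 1.4500²/(2·1.2000) = 0.8760 m
person approaches 0.8000·(0.3000+1.2083) = 1.2067 m
C+Z_d+Z_r = 0.2500+0.0600+0.0100 = 0.3200 m
S_min ≈ 0.4350+0.8760+1.2067+0.3200  ⇒  S_min = 13621/4800 m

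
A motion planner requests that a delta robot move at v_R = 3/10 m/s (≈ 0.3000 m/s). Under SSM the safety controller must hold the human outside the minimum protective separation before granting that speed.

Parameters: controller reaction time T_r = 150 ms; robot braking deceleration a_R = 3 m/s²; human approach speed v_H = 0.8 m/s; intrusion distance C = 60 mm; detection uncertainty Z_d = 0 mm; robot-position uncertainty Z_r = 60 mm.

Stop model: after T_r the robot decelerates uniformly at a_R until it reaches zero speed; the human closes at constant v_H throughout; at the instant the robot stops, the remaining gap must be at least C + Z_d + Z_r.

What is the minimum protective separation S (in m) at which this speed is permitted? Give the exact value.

S_min = 19/50 m = 0.3800 m

T_s = v_R/a_R = (3/10)/3 = 0.1000 s
robot in T_r: 0.3000·0.1500 = 0.0450 m
robot under decel: 0.3000²/(2·3.0000) = 0.0150 m
person approaches 0.8000·(0.1500+0.1000) = 0.2000 m
margins: 0.0600+0.0000+0.0600 = 0.1200 m
S_min ≈ 0.0450+0.0150+0.2000+0.1200  ⇒  S_min = 19/50 m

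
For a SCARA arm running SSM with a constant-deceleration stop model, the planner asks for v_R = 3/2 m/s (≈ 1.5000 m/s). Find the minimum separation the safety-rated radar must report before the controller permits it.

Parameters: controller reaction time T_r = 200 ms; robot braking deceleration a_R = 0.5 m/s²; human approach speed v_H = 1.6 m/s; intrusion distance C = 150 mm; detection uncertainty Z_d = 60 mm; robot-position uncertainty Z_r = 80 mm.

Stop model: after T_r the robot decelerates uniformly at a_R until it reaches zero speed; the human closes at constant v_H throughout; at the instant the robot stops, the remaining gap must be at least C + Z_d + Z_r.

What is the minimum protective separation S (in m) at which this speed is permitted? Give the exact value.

stop time T_s = (3/2)/(1/2) = 3.0000 s
robot covers v_R·T_r = 1.5000·0.2000 = 0.3000 m before braking
robot under decel: 1.5000²/(2·0.5000) = 2.2500 m
person approaches 1.6000·(0.2000+3.0000) = 5.1200 m
residual clearance needed = 0.1500+0.0600+0.0800 = 0.2900 m
S_min ≈ 0.3000+2.2500+5.1200+0.2900  ⇒  S_min = 199/25 m

S_min = 199/25 m = 7.9600 m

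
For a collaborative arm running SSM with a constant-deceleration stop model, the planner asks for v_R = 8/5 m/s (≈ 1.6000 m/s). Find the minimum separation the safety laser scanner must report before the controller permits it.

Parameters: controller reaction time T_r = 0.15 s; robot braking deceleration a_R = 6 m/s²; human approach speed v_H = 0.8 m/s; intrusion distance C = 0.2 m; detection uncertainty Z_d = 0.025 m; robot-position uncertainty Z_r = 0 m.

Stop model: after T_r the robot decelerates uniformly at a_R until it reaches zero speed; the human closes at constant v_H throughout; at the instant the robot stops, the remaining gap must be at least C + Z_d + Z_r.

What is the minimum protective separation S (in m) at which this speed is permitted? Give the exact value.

braking lasts T_s = (8/5)/6 = 0.2667 s
robot covers v_R·T_r = 1.6000·0.1500 = 0.2400 m before braking
robot covers 1.6000·0.2667 − ½·6.0000·0.2667² = 0.2133 m while stopping
human over T_r+T_s: 0.8000·(0.1500+0.2667) = 0.3333 m
residual clearance needed = 0.2000+0.0250+0.0000 = 0.2250 m
S_min ≈ 0.2400+0.2133+0.3333+0.2250  ⇒  S_min = 607/600 m

S_min = 607/600 m = 1.0117 m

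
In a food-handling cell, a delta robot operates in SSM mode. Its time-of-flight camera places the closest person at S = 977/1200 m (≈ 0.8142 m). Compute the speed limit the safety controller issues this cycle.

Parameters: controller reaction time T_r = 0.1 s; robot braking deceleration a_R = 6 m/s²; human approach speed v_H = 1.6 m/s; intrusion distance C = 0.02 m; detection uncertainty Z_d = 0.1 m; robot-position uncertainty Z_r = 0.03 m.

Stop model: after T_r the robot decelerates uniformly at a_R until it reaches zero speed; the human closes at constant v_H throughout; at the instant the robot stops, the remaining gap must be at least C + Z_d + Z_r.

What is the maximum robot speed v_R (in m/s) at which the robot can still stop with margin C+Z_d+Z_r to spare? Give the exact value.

v_R_max = 11/10 m/s = 1.1000 m/s

collect terms ⇒ (1/12)·v_R² + (11/30)·v_R + (-121/240) = 0
  disc = (11/30)² − 4·(1/12)·(-121/240) = 121/400 ; √disc = 11/20
  v_R = (−(11/30) + 11/20) / (2·(1/12)) = 11/10 m/s
check:
T_s = v_R/a_R = (11/10)/6 = 0.1833 s
reaction-phase robot travel = 1.1000·0.1000 = 0.1100 m
braking distance = 1.1000²/(2·6.0000) = 0.1008 m
human closes 1.6000·0.2833 = 0.4533 m
margins: 0.0200+0.1000+0.0300 = 0.1500 m
sum ≈ 0.1100+0.1008+0.4533+0.1500 ≈ 0.8142 m = S ✓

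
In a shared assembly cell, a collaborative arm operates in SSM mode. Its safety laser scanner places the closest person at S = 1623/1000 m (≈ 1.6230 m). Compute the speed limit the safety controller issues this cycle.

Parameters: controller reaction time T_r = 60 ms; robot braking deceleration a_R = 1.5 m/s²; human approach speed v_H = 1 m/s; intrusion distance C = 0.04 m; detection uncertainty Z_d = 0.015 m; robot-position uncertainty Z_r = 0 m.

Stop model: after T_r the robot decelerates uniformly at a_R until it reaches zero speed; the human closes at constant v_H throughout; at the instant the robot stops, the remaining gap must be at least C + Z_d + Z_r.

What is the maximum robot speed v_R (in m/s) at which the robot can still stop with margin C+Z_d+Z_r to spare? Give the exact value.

v_R_max = 13/10 m/s = 1.3000 m/s

collect terms ⇒ (1/3)·v_R² + (109/150)·v_R + (-377/250) = 0
  disc = (109/150)² − 4·(1/3)·(-377/250) = 57121/22500 ; √disc = 239/150
  v_R = (−(109/150) + 239/150) / (2·(1/3)) = 13/10 m/s
check:
braking lasts T_s = (13/10)/(3/2) = 0.8667 s
robot in T_r: 1.3000·0.0600 = 0.0780 m
robot covers 1.3000·0.8667 − ½·1.5000·0.8667² = 0.5633 m while stopping
human closes 1.0000·0.9267 = 0.9267 m
C+Z_d+Z_r = 0.0400+0.0150+0.0000 = 0.0550 m
sum ≈ 0.0780+0.5633+0.9267+0.0550 ≈ 1.6230 m = S ✓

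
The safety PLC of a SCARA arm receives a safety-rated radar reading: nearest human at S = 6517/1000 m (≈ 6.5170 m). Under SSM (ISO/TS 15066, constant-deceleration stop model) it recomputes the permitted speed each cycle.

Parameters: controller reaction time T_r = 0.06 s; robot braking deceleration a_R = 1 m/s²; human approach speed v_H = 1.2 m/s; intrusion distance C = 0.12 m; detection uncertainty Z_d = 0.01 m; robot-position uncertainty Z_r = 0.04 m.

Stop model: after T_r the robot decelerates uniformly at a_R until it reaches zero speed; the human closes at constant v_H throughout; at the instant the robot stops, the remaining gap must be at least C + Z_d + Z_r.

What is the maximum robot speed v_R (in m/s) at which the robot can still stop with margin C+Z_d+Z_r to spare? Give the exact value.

at the boundary: (1/2)·v² + (63/50)·v + (-251/40) = 0
  disc = (63/50)² − 4·(1/2)·(-251/40) = 8836/625 ; √disc = 94/25
  v_R = (−(63/50) + 94/25) / (2·(1/2)) = 5/2 m/s
check:
T_s = v_R/a_R = (5/2)/1 = 2.5000 s
reaction-phase robot travel = 2.5000·0.0600 = 0.1500 m
robot covers 2.5000·2.5000 − ½·1.0000·2.5000² = 3.1250 m while stopping
human over T_r+T_s: 1.2000·(0.0600+2.5000) = 3.0720 m
residual clearance needed = 0.1200+0.0100+0.0400 = 0.1700 m
sum ≈ 0.1500+3.1250+3.0720+0.1700 ≈ 6.5170 m = S ✓

v_R_max = 5/2 m/s = 2.5000 m/s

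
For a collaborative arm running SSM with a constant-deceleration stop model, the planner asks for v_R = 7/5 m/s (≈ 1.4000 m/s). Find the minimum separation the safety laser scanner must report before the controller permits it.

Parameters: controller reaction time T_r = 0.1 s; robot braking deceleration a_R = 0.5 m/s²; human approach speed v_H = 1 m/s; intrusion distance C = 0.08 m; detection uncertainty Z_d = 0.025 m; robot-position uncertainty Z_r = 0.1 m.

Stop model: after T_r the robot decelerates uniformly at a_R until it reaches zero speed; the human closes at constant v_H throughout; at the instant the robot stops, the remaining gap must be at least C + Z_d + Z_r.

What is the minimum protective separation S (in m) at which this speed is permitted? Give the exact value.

S_min = 1041/200 m = 5.2050 m

braking lasts T_s = (7/5)/(1/2) = 2.8000 s
reaction-phase robot travel = 1.4000·0.1000 = 0.1400 m
robot under decel: 1.4000²/(2·0.5000) = 1.9600 m
human over T_r+T_s: 1.0000·(0.1000+2.8000) = 2.9000 m
margins: 0.0800+0.0250+0.1000 = 0.2050 m
S_min ≈ 0.1400+1.9600+2.9000+0.2050  ⇒  S_min = 1041/200 m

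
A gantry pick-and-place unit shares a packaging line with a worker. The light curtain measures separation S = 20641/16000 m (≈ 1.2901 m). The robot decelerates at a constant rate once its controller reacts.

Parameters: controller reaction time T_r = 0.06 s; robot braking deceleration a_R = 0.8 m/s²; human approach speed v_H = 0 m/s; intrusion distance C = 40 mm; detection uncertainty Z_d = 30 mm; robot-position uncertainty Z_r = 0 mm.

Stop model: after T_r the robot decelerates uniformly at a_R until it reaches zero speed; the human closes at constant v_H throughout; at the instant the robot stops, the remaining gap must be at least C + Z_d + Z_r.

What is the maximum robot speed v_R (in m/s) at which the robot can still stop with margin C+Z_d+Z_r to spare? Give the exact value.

quadratic (5/8)·v² + (3/50)·v + (-19521/16000) = 0
  disc = (3/50)² − 4·(5/8)·(-19521/16000) = 488601/160000 ; √disc = 699/400
  v_R = (−(3/50) + 699/400) / (2·(5/8)) = 27/20 m/s
check:
braking lasts T_s = (27/20)/(4/5) = 1.6875 s
robot covers v_R·T_r = 1.3500·0.0600 = 0.0810 m before braking
robot covers 1.3500·1.6875 − ½·0.8000·1.6875² = 1.1391 m while stopping
human over T_r+T_s: 0.0000·(0.0600+1.6875) = 0.0000 m
margins: 0.0400+0.0300+0.0000 = 0.0700 m
sum ≈ 0.0810+1.1391+0.0000+0.0700 ≈ 1.2901 m = S ✓

v_R_max = 27/20 m/s = 1.3500 m/s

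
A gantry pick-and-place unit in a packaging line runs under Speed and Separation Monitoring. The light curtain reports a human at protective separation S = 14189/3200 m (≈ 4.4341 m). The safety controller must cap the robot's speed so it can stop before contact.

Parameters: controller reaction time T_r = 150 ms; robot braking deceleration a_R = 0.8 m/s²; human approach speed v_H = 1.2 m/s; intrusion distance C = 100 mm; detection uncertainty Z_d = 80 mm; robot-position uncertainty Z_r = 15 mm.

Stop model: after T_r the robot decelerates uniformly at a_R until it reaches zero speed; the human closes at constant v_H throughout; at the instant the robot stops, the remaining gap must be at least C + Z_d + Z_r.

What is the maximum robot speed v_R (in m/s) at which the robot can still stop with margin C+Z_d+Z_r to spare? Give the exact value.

v_R_max = 31/20 m/s = 1.5500 m/s

at the boundary: (5/8)·v² + (33/20)·v + (-12989/3200) = 0
  disc = (33/20)² − 4·(5/8)·(-12989/3200) = 82369/6400 ; √disc = 287/80
  v_R = (−(33/20) + 287/80) / (2·(5/8)) = 31/20 m/s
check:
T_s = v_R/a_R = (31/20)/(4/5) = 1.9375 s
robot in T_r: 1.5500·0.1500 = 0.2325 m
braking distance = 1.5500²/(2·0.8000) = 1.5016 m
human closes 1.2000·2.0875 = 2.5050 m
C+Z_d+Z_r = 0.1000+0.0800+0.0150 = 0.1950 m
sum ≈ 0.2325+1.5016+2.5050+0.1950 ≈ 4.4341 m = S ✓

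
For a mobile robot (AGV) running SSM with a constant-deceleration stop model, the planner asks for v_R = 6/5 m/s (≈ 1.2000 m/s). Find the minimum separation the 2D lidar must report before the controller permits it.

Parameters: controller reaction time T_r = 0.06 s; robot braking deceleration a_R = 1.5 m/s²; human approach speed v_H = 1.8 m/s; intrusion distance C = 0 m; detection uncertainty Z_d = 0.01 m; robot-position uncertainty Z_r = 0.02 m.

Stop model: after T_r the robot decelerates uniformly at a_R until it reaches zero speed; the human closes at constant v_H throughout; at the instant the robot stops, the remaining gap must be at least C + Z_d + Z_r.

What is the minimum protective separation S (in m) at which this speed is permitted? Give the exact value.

stop time T_s = (6/5)/(3/2) = 0.8000 s
robot in T_r: 1.2000·0.0600 = 0.0720 m
robot under decel: 1.2000²/(2·1.5000) = 0.4800 m
human closes 1.8000·0.8600 = 1.5480 m
C+Z_d+Z_r = 0.0000+0.0100+0.0200 = 0.0300 m
S_min ≈ 0.0720+0.4800+1.5480+0.0300  ⇒  S_min = 213/100 m

S_min = 213/100 m = 2.1300 m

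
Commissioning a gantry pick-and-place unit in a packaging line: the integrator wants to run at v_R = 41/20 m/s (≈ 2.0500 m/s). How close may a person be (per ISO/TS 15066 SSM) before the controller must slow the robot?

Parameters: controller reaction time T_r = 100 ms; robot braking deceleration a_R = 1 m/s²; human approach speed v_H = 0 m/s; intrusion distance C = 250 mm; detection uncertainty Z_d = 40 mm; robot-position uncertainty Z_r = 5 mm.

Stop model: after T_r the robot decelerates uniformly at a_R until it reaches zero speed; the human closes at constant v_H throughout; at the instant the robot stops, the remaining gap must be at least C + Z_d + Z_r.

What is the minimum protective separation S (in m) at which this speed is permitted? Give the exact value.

S_min = 2081/800 m = 2.6012 m

T_s = v_R/a_R = (41/20)/1 = 2.0500 s
reaction-phase robot travel = 2.0500·0.1000 = 0.2050 m
braking distance = 2.0500²/(2·1.0000) = 2.1012 m
human closes 0.0000·2.1500 = 0.0000 m
margins: 0.2500+0.0400+0.0050 = 0.2950 m
S_min ≈ 0.2050+2.1012+0.0000+0.2950  ⇒  S_min = 2081/800 m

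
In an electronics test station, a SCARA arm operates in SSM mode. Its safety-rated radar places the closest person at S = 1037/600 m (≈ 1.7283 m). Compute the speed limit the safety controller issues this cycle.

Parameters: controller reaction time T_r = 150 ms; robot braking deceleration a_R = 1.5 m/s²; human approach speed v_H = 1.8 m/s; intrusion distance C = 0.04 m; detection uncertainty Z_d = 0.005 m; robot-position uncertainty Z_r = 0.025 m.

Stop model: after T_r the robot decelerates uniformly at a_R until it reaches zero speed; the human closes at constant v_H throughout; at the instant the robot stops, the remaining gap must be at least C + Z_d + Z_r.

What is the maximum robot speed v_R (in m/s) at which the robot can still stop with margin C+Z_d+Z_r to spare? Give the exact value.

v_R_max = 17/20 m/s = 0.8500 m/s

at the boundary: (1/3)·v² + (27/20)·v + (-833/600) = 0
  disc = (27/20)² − 4·(1/3)·(-833/600) = 529/144 ; √disc = 23/12
  v_R = (−(27/20) + 23/12) / (2·(1/3)) = 17/20 m/s
check:
stop time T_s = (17/20)/(3/2) = 0.5667 s
robot covers v_R·T_r = 0.8500·0.1500 = 0.1275 m before braking
braking distance = 0.8500²/(2·1.5000) = 0.2408 m
human closes 1.8000·0.7167 = 1.2900 m
margins: 0.0400+0.0050+0.0250 = 0.0700 m
sum ≈ 0.1275+0.2408+1.2900+0.0700 ≈ 1.7283 m = S ✓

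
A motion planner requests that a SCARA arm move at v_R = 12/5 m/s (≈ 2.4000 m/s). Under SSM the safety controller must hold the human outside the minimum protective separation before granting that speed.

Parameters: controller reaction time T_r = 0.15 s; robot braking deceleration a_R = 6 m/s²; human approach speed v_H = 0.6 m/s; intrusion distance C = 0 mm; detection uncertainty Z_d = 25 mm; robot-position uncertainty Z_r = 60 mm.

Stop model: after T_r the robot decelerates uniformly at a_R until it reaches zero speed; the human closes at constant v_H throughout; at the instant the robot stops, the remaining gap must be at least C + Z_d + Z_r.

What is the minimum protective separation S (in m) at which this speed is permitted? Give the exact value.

T_s = v_R/a_R = (12/5)/6 = 0.4000 s
reaction-phase robot travel = 2.4000·0.1500 = 0.3600 m
braking distance = 2.4000²/(2·6.0000) = 0.4800 m
human closes 0.6000·0.5500 = 0.3300 m
C+Z_d+Z_r = 0.0000+0.0250+0.0600 = 0.0850 m
S_min ≈ 0.3600+0.4800+0.3300+0.0850  ⇒  S_min = 251/200 m

S_min = 251/200 m = 1.2550 m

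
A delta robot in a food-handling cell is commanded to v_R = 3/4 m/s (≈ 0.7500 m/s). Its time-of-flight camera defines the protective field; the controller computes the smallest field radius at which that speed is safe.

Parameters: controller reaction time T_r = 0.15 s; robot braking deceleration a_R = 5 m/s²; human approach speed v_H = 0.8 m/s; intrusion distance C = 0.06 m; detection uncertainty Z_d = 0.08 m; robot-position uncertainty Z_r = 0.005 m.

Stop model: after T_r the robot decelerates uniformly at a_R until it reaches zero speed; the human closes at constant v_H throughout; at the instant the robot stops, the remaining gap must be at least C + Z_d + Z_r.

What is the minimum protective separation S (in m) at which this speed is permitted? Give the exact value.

S_min = 443/800 m = 0.5537 m

T_s = v_R/a_R = (3/4)/5 = 0.1500 s
robot covers v_R·T_r = 0.7500·0.1500 = 0.1125 m before braking
braking distance = 0.7500²/(2·5.0000) = 0.0563 m
human over T_r+T_s: 0.8000·(0.1500+0.1500) = 0.2400 m
margins: 0.0600+0.0800+0.0050 = 0.1450 m
S_min ≈ 0.1125+0.0563+0.2400+0.1450  ⇒  S_min = 443/800 m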